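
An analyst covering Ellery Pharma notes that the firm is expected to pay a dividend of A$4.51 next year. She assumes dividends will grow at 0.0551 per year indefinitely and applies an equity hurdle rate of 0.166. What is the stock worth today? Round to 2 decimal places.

A$40.67

Gordon growth model: P₀ = D₁/(r − g), with D₁ = 4.51 given directly.
P₀ = 4.5100 / (0.166 − 0.0551) = 4.5100 / 0.1109 = 40.6673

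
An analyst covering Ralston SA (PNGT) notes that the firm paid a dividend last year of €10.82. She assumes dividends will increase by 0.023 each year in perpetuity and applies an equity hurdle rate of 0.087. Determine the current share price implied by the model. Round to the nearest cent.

€172.95

Gordon growth model: P₀ = D₁/(r − g). D₁ = 10.82 × (1 + 0.023) = 11.0689.
P₀ = 11.0689 / (0.087 − 0.023) = 11.0689 / 0.064 = 172.9509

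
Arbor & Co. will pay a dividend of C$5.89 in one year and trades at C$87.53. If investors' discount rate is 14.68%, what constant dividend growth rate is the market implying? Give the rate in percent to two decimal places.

From P₀ = D₁/(r − g), the implied growth is g = r − D₁/P₀.
g = 0.1468 − 5.89/87.53 = 0.1468 − 0.06729 = 0.07951

7.95%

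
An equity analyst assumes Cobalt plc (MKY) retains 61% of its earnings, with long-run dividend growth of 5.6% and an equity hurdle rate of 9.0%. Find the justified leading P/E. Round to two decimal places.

Payout ratio b = 1 − 0.61 = 0.39.
Justified leading P/E = b/(r−g) = 0.39/(0.09−0.056) = 11.4706

11.47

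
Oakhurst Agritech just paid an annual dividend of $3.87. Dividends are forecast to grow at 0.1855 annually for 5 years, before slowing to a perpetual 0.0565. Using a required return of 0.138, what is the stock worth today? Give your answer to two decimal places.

$83.46

Two-stage DDM. Project D₁…D_5 at 0.1855, terminal growth 0.0565, discount at r = 0.138.
D_1 = 4.5879
D_2 = 5.4389
D_3 = 6.4479
D_4 = 7.6439
D_5 = 9.0619
Terminal value at t=5: TV = D_6/(r−g) = 9.5739/(0.138−0.0565) = 117.4710
P₀ = 4.5879/(1+0.138)^1 + 5.4389/(1+0.138)^2 + 6.4479/(1+0.138)^3 + 7.6439/(1+0.138)^4 + 9.0619/(1+0.138)^5 + 117.4710/(1+0.138)^5 = 83.4609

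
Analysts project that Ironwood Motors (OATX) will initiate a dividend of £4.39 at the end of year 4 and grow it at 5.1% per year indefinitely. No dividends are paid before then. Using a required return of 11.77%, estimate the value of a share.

Deferred-dividend DDM. At t=3 the remaining stream is a growing perpetuity with first payment D_4 = 4.39.
V_3 = D_4/(r−g) = 4.39/(0.1177−0.051) = 65.8171
P₀ = V_3/(1+r)^3 = 65.8171/(1+0.1177)^3 = 47.1371

£47.14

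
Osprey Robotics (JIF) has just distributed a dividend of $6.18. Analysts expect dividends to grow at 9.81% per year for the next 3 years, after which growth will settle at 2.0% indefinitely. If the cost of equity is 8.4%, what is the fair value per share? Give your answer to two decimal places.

$121.41

Two-stage DDM. Project D₁…D_3 at 0.0981, terminal growth 0.02, discount at r = 0.084.
D_1 = 6.7863
D_2 = 7.4520
D_3 = 8.1830
Terminal value at t=3: TV = D_4/(r−g) = 8.3467/(0.084−0.02) = 130.4170
P₀ = 6.7863/(1+0.084)^1 + 7.4520/(1+0.084)^2 + 8.1830/(1+0.084)^3 + 130.4170/(1+0.084)^3 = 121.4139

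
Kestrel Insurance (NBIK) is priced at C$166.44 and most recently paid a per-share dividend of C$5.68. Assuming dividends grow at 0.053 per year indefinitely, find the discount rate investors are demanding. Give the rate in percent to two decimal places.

Rearranging the constant-growth DDM: r = D₁/P₀ + g.
D₁ = 5.68 × (1 + 0.053) = 5.9810.
r = 5.9810 / 166.44 + 0.053 = 0.03594 + 0.053 = 0.08894

8.89%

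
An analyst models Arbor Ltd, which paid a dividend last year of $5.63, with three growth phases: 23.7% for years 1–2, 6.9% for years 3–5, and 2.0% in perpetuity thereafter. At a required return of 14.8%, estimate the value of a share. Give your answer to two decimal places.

$71.70

Three-stage DDM. Project D₁…D_5; terminal Gordon value at t=5 with g = 0.02; discount at r = 0.148.
D_1 = 6.9643
D_2 = 8.6149
D_3 = 9.2093
D_4 = 9.8447
D_5 = 10.5240
TV_5 = 10.7345/(0.148−0.02) = 83.8631
P₀ = Σ Dₜ/(1+r)ᵗ + TV_5/(1+r)^5 = 71.6956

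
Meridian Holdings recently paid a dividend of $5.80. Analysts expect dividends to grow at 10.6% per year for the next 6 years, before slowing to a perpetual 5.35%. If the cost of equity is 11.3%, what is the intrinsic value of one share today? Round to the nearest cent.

Two-stage DDM. Project D₁…D_6 at 0.106, terminal growth 0.0535, discount at r = 0.113.
D_1 = 6.4148
D_2 = 7.0948
D_3 = 7.8468
D_4 = 8.6786
D_5 = 9.5985
D_6 = 10.6159
Terminal value at t=6: TV = D_7/(r−g) = 11.1839/(0.113−0.0535) = 187.9647
P₀ = 6.4148/(1+0.113)^1 + 7.0948/(1+0.113)^2 + 7.8468/(1+0.113)^3 + 8.6786/(1+0.113)^4 + 9.5985/(1+0.113)^5 + 10.6159/(1+0.113)^6 + 187.9647/(1+0.113)^6 = 132.9212

$132.92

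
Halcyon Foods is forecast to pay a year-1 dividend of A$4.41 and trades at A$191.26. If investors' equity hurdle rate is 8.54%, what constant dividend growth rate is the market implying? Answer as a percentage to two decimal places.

6.23%

From P₀ = D₁/(r − g), the implied growth is g = r − D₁/P₀.
g = 0.0854 − 4.41/191.26 = 0.0854 − 0.02306 = 0.06234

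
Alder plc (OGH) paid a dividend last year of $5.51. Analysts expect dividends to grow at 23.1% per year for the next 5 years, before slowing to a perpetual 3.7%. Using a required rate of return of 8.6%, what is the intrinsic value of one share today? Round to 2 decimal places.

Two-stage DDM. Project D₁…D_5 at 0.231, terminal growth 0.037, discount at r = 0.086.
D_1 = 6.7828
D_2 = 8.3496
D_3 = 10.2784
D_4 = 12.6527
D_5 = 15.5755
Terminal value at t=5: TV = D_6/(r−g) = 16.1518/(0.086−0.037) = 329.6283
P₀ = 6.7828/(1+0.086)^1 + 8.3496/(1+0.086)^2 + 10.2784/(1+0.086)^3 + 12.6527/(1+0.086)^4 + 15.5755/(1+0.086)^5 + 329.6283/(1+0.086)^5 = 258.9676

$258.97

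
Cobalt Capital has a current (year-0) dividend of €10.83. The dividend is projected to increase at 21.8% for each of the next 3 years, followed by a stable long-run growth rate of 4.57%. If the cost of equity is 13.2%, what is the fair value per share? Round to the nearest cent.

€201.15

Two-stage DDM. Project D₁…D_3 at 0.218, terminal growth 0.0457, discount at r = 0.132.
D_1 = 13.1909
D_2 = 16.0666
D_3 = 19.5691
Terminal value at t=3: TV = D_4/(r−g) = 20.4634/(0.132−0.0457) = 237.1192
P₀ = 13.1909/(1+0.132)^1 + 16.0666/(1+0.132)^2 + 19.5691/(1+0.132)^3 + 237.1192/(1+0.132)^3 = 201.1474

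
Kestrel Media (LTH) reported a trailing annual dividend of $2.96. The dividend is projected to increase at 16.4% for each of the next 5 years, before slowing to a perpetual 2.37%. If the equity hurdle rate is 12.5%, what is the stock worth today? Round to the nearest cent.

Two-stage DDM. Project D₁…D_5 at 0.164, terminal growth 0.0237, discount at r = 0.125.
D_1 = 3.4454
D_2 = 4.0105
D_3 = 4.6682
D_4 = 5.4338
D_5 = 6.3249
Terminal value at t=5: TV = D_6/(r−g) = 6.4748/(0.125−0.0237) = 63.9175
P₀ = 3.4454/(1+0.125)^1 + 4.0105/(1+0.125)^2 + 4.6682/(1+0.125)^3 + 5.4338/(1+0.125)^4 + 6.3249/(1+0.125)^5 + 63.9175/(1+0.125)^5 = 51.8819

$51.88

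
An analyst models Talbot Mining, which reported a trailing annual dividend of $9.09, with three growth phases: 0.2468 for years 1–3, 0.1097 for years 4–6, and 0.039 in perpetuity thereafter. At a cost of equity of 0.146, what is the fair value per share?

$168.50

Three-stage DDM. Project D₁…D_6; terminal Gordon value at t=6 with g = 0.039; discount at r = 0.146.
D_1 = 11.3334
D_2 = 14.1305
D_3 = 17.6179
D_4 = 19.5506
D_5 = 21.6953
D_6 = 24.0753
TV_6 = 25.0142/(0.146−0.039) = 233.7775
P₀ = Σ Dₜ/(1+r)ᵗ + TV_6/(1+r)^6 = 168.4976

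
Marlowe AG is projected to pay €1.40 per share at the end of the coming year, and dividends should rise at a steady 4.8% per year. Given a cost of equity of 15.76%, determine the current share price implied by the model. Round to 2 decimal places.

Gordon growth model: P₀ = D₁/(r − g), with D₁ = 1.40 given directly.
P₀ = 1.4000 / (0.1576 − 0.048) = 1.4000 / 0.1096 = 12.7737

€12.77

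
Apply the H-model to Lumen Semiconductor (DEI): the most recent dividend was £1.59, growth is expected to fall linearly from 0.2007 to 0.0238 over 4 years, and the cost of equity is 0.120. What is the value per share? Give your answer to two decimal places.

£22.77

H-model: P₀ = D₀[(1+g_L) + H(g_S−g_L)]/(r−g_L), with H = 4/2 = 2.
P₀ = 1.59 × [(1+0.0238) + 2×(0.2007−0.0238)] / (0.12−0.0238)
   = 1.59 × 1.3776 / 0.0962 = 22.7691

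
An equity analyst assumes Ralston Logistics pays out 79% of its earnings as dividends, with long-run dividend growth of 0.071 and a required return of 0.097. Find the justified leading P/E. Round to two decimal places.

30.38

Justified leading P/E = b/(r−g) = 0.79/(0.097−0.071) = 30.3846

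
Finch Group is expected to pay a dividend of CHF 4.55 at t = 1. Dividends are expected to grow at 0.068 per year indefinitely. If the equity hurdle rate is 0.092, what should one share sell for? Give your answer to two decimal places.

CHF 189.58

Gordon growth model: P₀ = D₁/(r − g), with D₁ = 4.55 given directly.
P₀ = 4.5500 / (0.092 − 0.068) = 4.5500 / 0.024 = 189.5833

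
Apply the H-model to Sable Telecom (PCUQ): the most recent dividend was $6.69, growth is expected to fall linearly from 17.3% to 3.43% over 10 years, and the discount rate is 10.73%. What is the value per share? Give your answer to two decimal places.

$158.34

H-model: P₀ = D₀[(1+g_L) + H(g_S−g_L)]/(r−g_L), with H = 10/2 = 5.
P₀ = 6.69 × [(1+0.0343) + 5×(0.173−0.0343)] / (0.1073−0.0343)
   = 6.69 × 1.7278 / 0.073 = 158.3422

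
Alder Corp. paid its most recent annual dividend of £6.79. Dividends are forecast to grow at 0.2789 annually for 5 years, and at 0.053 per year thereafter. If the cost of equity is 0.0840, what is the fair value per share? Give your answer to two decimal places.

£584.49

Two-stage DDM. Project D₁…D_5 at 0.2789, terminal growth 0.053, discount at r = 0.084.
D_1 = 8.6837
D_2 = 11.1056
D_3 = 14.2030
D_4 = 18.1642
D_5 = 23.2302
Terminal value at t=5: TV = D_6/(r−g) = 24.4614/(0.084−0.053) = 789.0770
P₀ = 8.6837/(1+0.084)^1 + 11.1056/(1+0.084)^2 + 14.2030/(1+0.084)^3 + 18.1642/(1+0.084)^4 + 23.2302/(1+0.084)^5 + 789.0770/(1+0.084)^5 = 584.4852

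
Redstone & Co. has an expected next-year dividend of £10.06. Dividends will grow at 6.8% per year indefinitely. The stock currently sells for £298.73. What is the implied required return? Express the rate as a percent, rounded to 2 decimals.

10.17%

Rearranging the constant-growth DDM: r = D₁/P₀ + g.
r = 10.0600 / 298.73 + 0.068 = 0.03368 + 0.068 = 0.10168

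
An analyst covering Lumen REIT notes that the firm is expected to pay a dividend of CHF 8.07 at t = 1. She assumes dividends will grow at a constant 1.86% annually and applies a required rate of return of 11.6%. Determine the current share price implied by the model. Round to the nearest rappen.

Gordon growth model: P₀ = D₁/(r − g), with D₁ = 8.07 given directly.
P₀ = 8.0700 / (0.116 − 0.0186) = 8.0700 / 0.0974 = 82.8542

CHF 82.85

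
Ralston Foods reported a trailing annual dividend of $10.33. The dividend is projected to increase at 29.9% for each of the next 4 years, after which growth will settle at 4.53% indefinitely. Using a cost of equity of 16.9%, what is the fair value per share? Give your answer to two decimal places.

$187.25

Two-stage DDM. Project D₁…D_4 at 0.299, terminal growth 0.0453, discount at r = 0.169.
D_1 = 13.4187
D_2 = 17.4309
D_3 = 22.6427
D_4 = 29.4128
Terminal value at t=4: TV = D_5/(r−g) = 30.7452/(0.169−0.0453) = 248.5468
P₀ = 13.4187/(1+0.169)^1 + 17.4309/(1+0.169)^2 + 22.6427/(1+0.169)^3 + 29.4128/(1+0.169)^4 + 248.5468/(1+0.169)^4 = 187.2491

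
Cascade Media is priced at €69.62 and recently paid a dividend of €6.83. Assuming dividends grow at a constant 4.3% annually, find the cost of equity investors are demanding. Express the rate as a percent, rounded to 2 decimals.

Rearranging the constant-growth DDM: r = D₁/P₀ + g.
D₁ = 6.83 × (1 + 0.043) = 7.1237.
r = 7.1237 / 69.62 + 0.043 = 0.10232 + 0.043 = 0.14532

14.53%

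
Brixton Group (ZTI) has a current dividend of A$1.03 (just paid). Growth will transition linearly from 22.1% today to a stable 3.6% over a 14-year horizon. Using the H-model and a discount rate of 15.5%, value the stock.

H-model: P₀ = D₀[(1+g_L) + H(g_S−g_L)]/(r−g_L), with H = 14/2 = 7.
P₀ = 1.03 × [(1+0.036) + 7×(0.221−0.036)] / (0.155−0.036)
   = 1.03 × 2.3310 / 0.119 = 20.1759

A$20.18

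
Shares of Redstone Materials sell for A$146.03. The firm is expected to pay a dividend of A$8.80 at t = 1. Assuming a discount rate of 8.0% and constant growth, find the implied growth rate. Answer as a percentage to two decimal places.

From P₀ = D₁/(r − g), the implied growth is g = r − D₁/P₀.
g = 0.08 − 8.80/146.03 = 0.08 − 0.06026 = 0.01974

1.97%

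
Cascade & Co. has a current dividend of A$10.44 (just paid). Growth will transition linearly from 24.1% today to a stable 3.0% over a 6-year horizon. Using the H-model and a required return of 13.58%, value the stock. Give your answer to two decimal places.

A$164.10

H-model: P₀ = D₀[(1+g_L) + H(g_S−g_L)]/(r−g_L), with H = 6/2 = 3.
P₀ = 10.44 × [(1+0.03) + 3×(0.241−0.03)] / (0.1358−0.03)
   = 10.44 × 1.6630 / 0.1058 = 164.0994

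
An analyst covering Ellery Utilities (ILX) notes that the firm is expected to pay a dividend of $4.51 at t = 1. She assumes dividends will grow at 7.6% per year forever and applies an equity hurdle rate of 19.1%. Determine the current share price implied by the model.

$39.22

Gordon growth model: P₀ = D₁/(r − g), with D₁ = 4.51 given directly.
P₀ = 4.5100 / (0.191 − 0.076) = 4.5100 / 0.115 = 39.2174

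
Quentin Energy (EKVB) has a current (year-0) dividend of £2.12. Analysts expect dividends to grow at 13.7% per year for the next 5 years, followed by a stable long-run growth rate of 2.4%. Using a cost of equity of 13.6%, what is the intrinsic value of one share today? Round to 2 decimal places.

£30.10

Two-stage DDM. Project D₁…D_5 at 0.137, terminal growth 0.024, discount at r = 0.136.
D_1 = 2.4104
D_2 = 2.7407
D_3 = 3.1161
D_4 = 3.5431
D_5 = 4.0285
Terminal value at t=5: TV = D_6/(r−g) = 4.1251/(0.136−0.024) = 36.8316
P₀ = 2.4104/(1+0.136)^1 + 2.7407/(1+0.136)^2 + 3.1161/(1+0.136)^3 + 3.5431/(1+0.136)^4 + 4.0285/(1+0.136)^5 + 36.8316/(1+0.136)^5 = 30.0963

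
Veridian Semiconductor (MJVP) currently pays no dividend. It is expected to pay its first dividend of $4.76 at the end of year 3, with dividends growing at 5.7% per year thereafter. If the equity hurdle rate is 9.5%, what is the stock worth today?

$104.47

Deferred-dividend DDM. At t=2 the remaining stream is a growing perpetuity with first payment D_3 = 4.76.
V_2 = D_3/(r−g) = 4.76/(0.095−0.057) = 125.2632
P₀ = V_2/(1+r)^2 = 125.2632/(1+0.095)^2 = 104.4708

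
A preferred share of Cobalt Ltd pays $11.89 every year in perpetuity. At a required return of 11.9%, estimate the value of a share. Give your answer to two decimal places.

Zero-growth DDM (perpetuity): P₀ = D/r = 11.89 / 0.119 = 99.9160

$99.92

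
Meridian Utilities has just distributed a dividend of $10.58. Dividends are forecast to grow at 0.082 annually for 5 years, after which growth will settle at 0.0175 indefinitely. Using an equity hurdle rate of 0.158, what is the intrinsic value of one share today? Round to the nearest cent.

Two-stage DDM. Project D₁…D_5 at 0.082, terminal growth 0.0175, discount at r = 0.158.
D_1 = 11.4476
D_2 = 12.3863
D_3 = 13.4019
D_4 = 14.5009
D_5 = 15.6900
Terminal value at t=5: TV = D_6/(r−g) = 15.9645/(0.158−0.0175) = 113.6266
P₀ = 11.4476/(1+0.158)^1 + 12.3863/(1+0.158)^2 + 13.4019/(1+0.158)^3 + 14.5009/(1+0.158)^4 + 15.6900/(1+0.158)^5 + 113.6266/(1+0.158)^5 = 97.9201

$97.92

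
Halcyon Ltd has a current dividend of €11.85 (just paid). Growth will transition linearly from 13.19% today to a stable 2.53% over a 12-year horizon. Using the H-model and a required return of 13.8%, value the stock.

H-model: P₀ = D₀[(1+g_L) + H(g_S−g_L)]/(r−g_L), with H = 12/2 = 6.
P₀ = 11.85 × [(1+0.0253) + 6×(0.1319−0.0253)] / (0.138−0.0253)
   = 11.85 × 1.6649 / 0.1127 = 175.0583

€175.06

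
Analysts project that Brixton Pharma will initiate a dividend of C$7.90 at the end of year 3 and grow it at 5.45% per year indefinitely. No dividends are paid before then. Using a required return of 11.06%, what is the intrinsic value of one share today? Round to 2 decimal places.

C$114.17

Deferred-dividend DDM. At t=2 the remaining stream is a growing perpetuity with first payment D_3 = 7.90.
V_2 = D_3/(r−g) = 7.90/(0.1106−0.0545) = 140.8200
P₀ = V_2/(1+r)^2 = 140.8200/(1+0.1106)^2 = 114.1692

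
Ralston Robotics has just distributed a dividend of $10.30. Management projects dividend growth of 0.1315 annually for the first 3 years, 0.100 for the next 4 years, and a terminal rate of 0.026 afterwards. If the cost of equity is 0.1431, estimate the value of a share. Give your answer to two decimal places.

$141.66

Three-stage DDM. Project D₁…D_7; terminal Gordon value at t=7 with g = 0.026; discount at r = 0.1431.
D_1 = 11.6545
D_2 = 13.1870
D_3 = 14.9211
D_4 = 16.4132
D_5 = 18.0545
D_6 = 19.8600
D_7 = 21.8460
TV_7 = 22.4140/(0.1431−0.026) = 191.4089
P₀ = Σ Dₜ/(1+r)ᵗ + TV_7/(1+r)^7 = 141.6621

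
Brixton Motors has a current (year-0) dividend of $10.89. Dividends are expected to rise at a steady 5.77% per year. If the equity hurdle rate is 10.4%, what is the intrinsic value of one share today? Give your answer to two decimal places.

$248.78

Gordon growth model: P₀ = D₁/(r − g). D₁ = 10.89 × (1 + 0.0577) = 11.5184.
P₀ = 11.5184 / (0.104 − 0.0577) = 11.5184 / 0.0463 = 248.7765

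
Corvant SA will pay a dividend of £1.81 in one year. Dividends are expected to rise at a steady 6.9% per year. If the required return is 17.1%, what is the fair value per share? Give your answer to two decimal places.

Gordon growth model: P₀ = D₁/(r − g), with D₁ = 1.81 given directly.
P₀ = 1.8100 / (0.171 − 0.069) = 1.8100 / 0.102 = 17.7451

£17.75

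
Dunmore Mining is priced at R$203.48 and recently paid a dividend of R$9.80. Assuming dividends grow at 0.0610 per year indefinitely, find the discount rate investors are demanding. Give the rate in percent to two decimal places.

Rearranging the constant-growth DDM: r = D₁/P₀ + g.
D₁ = 9.80 × (1 + 0.061) = 10.3978.
r = 10.3978 / 203.48 + 0.061 = 0.05110 + 0.061 = 0.11210

11.21%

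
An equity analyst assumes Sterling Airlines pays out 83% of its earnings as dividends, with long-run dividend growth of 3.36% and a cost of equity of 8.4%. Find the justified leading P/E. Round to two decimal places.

16.47

Justified leading P/E = b/(r−g) = 0.83/(0.084−0.0336) = 16.4683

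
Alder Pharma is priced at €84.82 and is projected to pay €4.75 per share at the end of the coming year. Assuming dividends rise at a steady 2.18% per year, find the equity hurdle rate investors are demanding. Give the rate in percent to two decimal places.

7.78%

Rearranging the constant-growth DDM: r = D₁/P₀ + g.
r = 4.7500 / 84.82 + 0.0218 = 0.05600 + 0.0218 = 0.07780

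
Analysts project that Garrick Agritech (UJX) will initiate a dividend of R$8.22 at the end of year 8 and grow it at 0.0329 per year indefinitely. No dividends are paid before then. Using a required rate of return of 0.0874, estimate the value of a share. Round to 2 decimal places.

Deferred-dividend DDM. At t=7 the remaining stream is a growing perpetuity with first payment D_8 = 8.22.
V_7 = D_8/(r−g) = 8.22/(0.0874−0.0329) = 150.8257
P₀ = V_7/(1+r)^7 = 150.8257/(1+0.0874)^7 = 83.8977

R$83.90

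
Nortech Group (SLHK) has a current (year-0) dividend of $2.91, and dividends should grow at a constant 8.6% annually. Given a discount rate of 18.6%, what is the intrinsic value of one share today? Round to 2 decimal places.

Gordon growth model: P₀ = D₁/(r − g). D₁ = 2.91 × (1 + 0.086) = 3.1603.
P₀ = 3.1603 / (0.186 − 0.086) = 3.1603 / 0.1 = 31.6026

$31.60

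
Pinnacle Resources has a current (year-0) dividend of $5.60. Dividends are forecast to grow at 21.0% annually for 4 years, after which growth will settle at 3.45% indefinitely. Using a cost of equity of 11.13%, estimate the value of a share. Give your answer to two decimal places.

Two-stage DDM. Project D₁…D_4 at 0.21, terminal growth 0.0345, discount at r = 0.1113.
D_1 = 6.7760
D_2 = 8.1990
D_3 = 9.9207
D_4 = 12.0041
Terminal value at t=4: TV = D_5/(r−g) = 12.4182/(0.1113−0.0345) = 161.6958
P₀ = 6.7760/(1+0.1113)^1 + 8.1990/(1+0.1113)^2 + 9.9207/(1+0.1113)^3 + 12.0041/(1+0.1113)^4 + 161.6958/(1+0.1113)^4 = 133.8518

$133.85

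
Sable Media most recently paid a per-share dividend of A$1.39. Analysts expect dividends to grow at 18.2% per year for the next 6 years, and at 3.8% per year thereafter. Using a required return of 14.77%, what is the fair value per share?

A$24.95

Two-stage DDM. Project D₁…D_6 at 0.182, terminal growth 0.038, discount at r = 0.1477.
D_1 = 1.6430
D_2 = 1.9420
D_3 = 2.2954
D_4 = 2.7132
D_5 = 3.2070
D_6 = 3.7907
Terminal value at t=6: TV = D_7/(r−g) = 3.9347/(0.1477−0.038) = 35.8683
P₀ = 1.6430/(1+0.1477)^1 + 1.9420/(1+0.1477)^2 + 2.2954/(1+0.1477)^3 + 2.7132/(1+0.1477)^4 + 3.2070/(1+0.1477)^5 + 3.7907/(1+0.1477)^6 + 35.8683/(1+0.1477)^6 = 24.9514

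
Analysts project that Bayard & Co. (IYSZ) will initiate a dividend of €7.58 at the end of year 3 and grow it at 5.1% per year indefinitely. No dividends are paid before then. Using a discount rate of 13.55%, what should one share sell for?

Deferred-dividend DDM. At t=2 the remaining stream is a growing perpetuity with first payment D_3 = 7.58.
V_2 = D_3/(r−g) = 7.58/(0.1355−0.051) = 89.7041
P₀ = V_2/(1+r)^2 = 89.7041/(1+0.1355)^2 = 69.5726

€69.57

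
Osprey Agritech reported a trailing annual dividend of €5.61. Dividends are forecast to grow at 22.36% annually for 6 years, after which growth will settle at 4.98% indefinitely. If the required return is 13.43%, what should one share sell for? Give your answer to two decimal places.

€154.07

Two-stage DDM. Project D₁…D_6 at 0.2236, terminal growth 0.0498, discount at r = 0.1343.
D_1 = 6.8644
D_2 = 8.3993
D_3 = 10.2774
D_4 = 12.5754
D_5 = 15.3872
D_6 = 18.8278
Terminal value at t=6: TV = D_7/(r−g) = 19.7654/(0.1343−0.0498) = 233.9104
P₀ = 6.8644/(1+0.1343)^1 + 8.3993/(1+0.1343)^2 + 10.2774/(1+0.1343)^3 + 12.5754/(1+0.1343)^4 + 15.3872/(1+0.1343)^5 + 18.8278/(1+0.1343)^6 + 233.9104/(1+0.1343)^6 = 154.0724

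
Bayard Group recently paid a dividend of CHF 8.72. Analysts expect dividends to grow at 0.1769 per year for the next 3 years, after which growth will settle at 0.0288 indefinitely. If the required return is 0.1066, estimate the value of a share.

CHF 168.34

Two-stage DDM. Project D₁…D_3 at 0.1769, terminal growth 0.0288, discount at r = 0.1066.
D_1 = 10.2626
D_2 = 12.0780
D_3 = 14.2146
Terminal value at t=3: TV = D_4/(r−g) = 14.6240/(0.1066−0.0288) = 187.9691
P₀ = 10.2626/(1+0.1066)^1 + 12.0780/(1+0.1066)^2 + 14.2146/(1+0.1066)^3 + 187.9691/(1+0.1066)^3 = 168.3389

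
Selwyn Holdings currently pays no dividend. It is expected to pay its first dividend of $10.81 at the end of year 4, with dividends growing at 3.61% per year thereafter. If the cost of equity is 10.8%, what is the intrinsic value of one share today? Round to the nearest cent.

Deferred-dividend DDM. At t=3 the remaining stream is a growing perpetuity with first payment D_4 = 10.81.
V_3 = D_4/(r−g) = 10.81/(0.108−0.0361) = 150.3477
P₀ = V_3/(1+r)^3 = 150.3477/(1+0.108)^3 = 110.5293

$110.53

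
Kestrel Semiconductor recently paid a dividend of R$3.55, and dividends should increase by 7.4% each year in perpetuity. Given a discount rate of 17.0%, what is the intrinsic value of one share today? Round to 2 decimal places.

Gordon growth model: P₀ = D₁/(r − g). D₁ = 3.55 × (1 + 0.074) = 3.8127.
P₀ = 3.8127 / (0.17 − 0.074) = 3.8127 / 0.096 = 39.7156

R$39.72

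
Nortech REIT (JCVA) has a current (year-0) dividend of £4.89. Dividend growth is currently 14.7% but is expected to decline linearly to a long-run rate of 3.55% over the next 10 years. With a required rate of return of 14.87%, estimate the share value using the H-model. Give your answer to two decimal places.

H-model: P₀ = D₀[(1+g_L) + H(g_S−g_L)]/(r−g_L), with H = 10/2 = 5.
P₀ = 4.89 × [(1+0.0355) + 5×(0.147−0.0355)] / (0.1487−0.0355)
   = 4.89 × 1.5930 / 0.1132 = 68.8142

£68.81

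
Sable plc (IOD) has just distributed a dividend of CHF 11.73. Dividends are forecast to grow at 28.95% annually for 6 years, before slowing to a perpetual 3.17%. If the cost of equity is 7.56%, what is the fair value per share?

Two-stage DDM. Project D₁…D_6 at 0.2895, terminal growth 0.0317, discount at r = 0.0756.
D_1 = 15.1258
D_2 = 19.5048
D_3 = 25.1514
D_4 = 32.4327
D_5 = 41.8220
D_6 = 53.9295
Terminal value at t=6: TV = D_7/(r−g) = 55.6390/(0.0756−0.0317) = 1267.4038
P₀ = 15.1258/(1+0.0756)^1 + 19.5048/(1+0.0756)^2 + 25.1514/(1+0.0756)^3 + 32.4327/(1+0.0756)^4 + 41.8220/(1+0.0756)^5 + 53.9295/(1+0.0756)^6 + 1267.4038/(1+0.0756)^6 = 957.7273

CHF 957.73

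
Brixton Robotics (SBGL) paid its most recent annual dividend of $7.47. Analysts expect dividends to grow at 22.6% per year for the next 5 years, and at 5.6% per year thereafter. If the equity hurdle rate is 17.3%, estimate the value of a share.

Two-stage DDM. Project D₁…D_5 at 0.226, terminal growth 0.056, discount at r = 0.173.
D_1 = 9.1582
D_2 = 11.2280
D_3 = 13.7655
D_4 = 16.8765
D_5 = 20.6906
Terminal value at t=5: TV = D_6/(r−g) = 21.8493/(0.173−0.056) = 186.7459
P₀ = 9.1582/(1+0.173)^1 + 11.2280/(1+0.173)^2 + 13.7655/(1+0.173)^3 + 16.8765/(1+0.173)^4 + 20.6906/(1+0.173)^5 + 186.7459/(1+0.173)^5 = 126.8215

$126.82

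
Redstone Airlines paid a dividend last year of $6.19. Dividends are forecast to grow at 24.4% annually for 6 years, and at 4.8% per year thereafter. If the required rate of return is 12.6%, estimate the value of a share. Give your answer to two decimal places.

$204.64

Two-stage DDM. Project D₁…D_6 at 0.244, terminal growth 0.048, discount at r = 0.126.
D_1 = 7.7004
D_2 = 9.5792
D_3 = 11.9166
D_4 = 14.8242
D_5 = 18.4413
D_6 = 22.9410
Terminal value at t=6: TV = D_7/(r−g) = 24.0422/(0.126−0.048) = 308.2333
P₀ = 7.7004/(1+0.126)^1 + 9.5792/(1+0.126)^2 + 11.9166/(1+0.126)^3 + 14.8242/(1+0.126)^4 + 18.4413/(1+0.126)^5 + 22.9410/(1+0.126)^6 + 308.2333/(1+0.126)^6 = 204.6412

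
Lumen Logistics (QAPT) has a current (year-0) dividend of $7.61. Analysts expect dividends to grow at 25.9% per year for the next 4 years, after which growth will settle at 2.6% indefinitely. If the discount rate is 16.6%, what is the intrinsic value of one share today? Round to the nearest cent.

Two-stage DDM. Project D₁…D_4 at 0.259, terminal growth 0.026, discount at r = 0.166.
D_1 = 9.5810
D_2 = 12.0625
D_3 = 15.1866
D_4 = 19.1200
Terminal value at t=4: TV = D_5/(r−g) = 19.6171/(0.166−0.026) = 140.1222
P₀ = 9.5810/(1+0.166)^1 + 12.0625/(1+0.166)^2 + 15.1866/(1+0.166)^3 + 19.1200/(1+0.166)^4 + 140.1222/(1+0.166)^4 = 112.8211

$112.82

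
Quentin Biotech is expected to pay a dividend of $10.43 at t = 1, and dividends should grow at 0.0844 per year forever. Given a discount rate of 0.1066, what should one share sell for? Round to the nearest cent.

$469.82

Gordon growth model: P₀ = D₁/(r − g), with D₁ = 10.43 given directly.
P₀ = 10.4300 / (0.1066 − 0.0844) = 10.4300 / 0.0222 = 469.8198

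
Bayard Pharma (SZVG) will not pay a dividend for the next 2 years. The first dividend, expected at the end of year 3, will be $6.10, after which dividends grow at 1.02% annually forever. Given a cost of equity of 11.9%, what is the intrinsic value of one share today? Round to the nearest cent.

Deferred-dividend DDM. At t=2 the remaining stream is a growing perpetuity with first payment D_3 = 6.10.
V_2 = D_3/(r−g) = 6.10/(0.119−0.0102) = 56.0662
P₀ = V_2/(1+r)^2 = 56.0662/(1+0.119)^2 = 44.7755

$44.78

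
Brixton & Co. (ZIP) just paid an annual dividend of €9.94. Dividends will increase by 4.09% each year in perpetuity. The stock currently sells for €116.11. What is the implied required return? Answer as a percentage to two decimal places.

Rearranging the constant-growth DDM: r = D₁/P₀ + g.
D₁ = 9.94 × (1 + 0.0409) = 10.3465.
r = 10.3465 / 116.11 + 0.0409 = 0.08911 + 0.0409 = 0.13001

13.00%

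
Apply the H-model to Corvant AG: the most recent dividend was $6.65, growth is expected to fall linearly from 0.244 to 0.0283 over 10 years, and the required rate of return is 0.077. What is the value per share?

H-model: P₀ = D₀[(1+g_L) + H(g_S−g_L)]/(r−g_L), with H = 10/2 = 5.
P₀ = 6.65 × [(1+0.0283) + 5×(0.244−0.0283)] / (0.077−0.0283)
   = 6.65 × 2.1068 / 0.0487 = 287.6842

$287.68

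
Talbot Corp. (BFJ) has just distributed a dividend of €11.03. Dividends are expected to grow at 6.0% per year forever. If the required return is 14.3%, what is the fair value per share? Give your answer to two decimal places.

Gordon growth model: P₀ = D₁/(r − g). D₁ = 11.03 × (1 + 0.06) = 11.6918.
P₀ = 11.6918 / (0.143 − 0.06) = 11.6918 / 0.083 = 140.8651

€140.87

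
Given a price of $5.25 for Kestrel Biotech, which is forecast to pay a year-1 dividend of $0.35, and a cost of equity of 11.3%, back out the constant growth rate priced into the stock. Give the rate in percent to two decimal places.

From P₀ = D₁/(r − g), the implied growth is g = r − D₁/P₀.
g = 0.113 − 0.35/5.25 = 0.113 − 0.06667 = 0.04633

4.63%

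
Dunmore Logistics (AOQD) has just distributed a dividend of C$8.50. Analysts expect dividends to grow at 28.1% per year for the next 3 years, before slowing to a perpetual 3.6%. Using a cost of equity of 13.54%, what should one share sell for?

Two-stage DDM. Project D₁…D_3 at 0.281, terminal growth 0.036, discount at r = 0.1354.
D_1 = 10.8885
D_2 = 13.9482
D_3 = 17.8676
Terminal value at t=3: TV = D_4/(r−g) = 18.5108/(0.1354−0.036) = 186.2257
P₀ = 10.8885/(1+0.1354)^1 + 13.9482/(1+0.1354)^2 + 17.8676/(1+0.1354)^3 + 186.2257/(1+0.1354)^3 = 159.8481

C$159.85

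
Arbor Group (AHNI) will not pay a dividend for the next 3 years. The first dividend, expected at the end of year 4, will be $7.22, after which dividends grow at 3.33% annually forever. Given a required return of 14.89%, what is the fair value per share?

$41.18

Deferred-dividend DDM. At t=3 the remaining stream is a growing perpetuity with first payment D_4 = 7.22.
V_3 = D_4/(r−g) = 7.22/(0.1489−0.0333) = 62.4567
P₀ = V_3/(1+r)^3 = 62.4567/(1+0.1489)^3 = 41.1844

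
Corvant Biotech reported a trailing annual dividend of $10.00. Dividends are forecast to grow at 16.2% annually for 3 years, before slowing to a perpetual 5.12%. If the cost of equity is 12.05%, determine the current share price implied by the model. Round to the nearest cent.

$201.45

Two-stage DDM. Project D₁…D_3 at 0.162, terminal growth 0.0512, discount at r = 0.1205.
D_1 = 11.6200
D_2 = 13.5024
D_3 = 15.6898
Terminal value at t=3: TV = D_4/(r−g) = 16.4932/(0.1205−0.0512) = 237.9965
P₀ = 11.6200/(1+0.1205)^1 + 13.5024/(1+0.1205)^2 + 15.6898/(1+0.1205)^3 + 237.9965/(1+0.1205)^3 = 201.4521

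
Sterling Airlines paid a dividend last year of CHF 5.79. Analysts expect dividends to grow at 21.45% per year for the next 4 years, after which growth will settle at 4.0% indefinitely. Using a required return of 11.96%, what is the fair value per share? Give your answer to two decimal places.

CHF 133.25

Two-stage DDM. Project D₁…D_4 at 0.2145, terminal growth 0.04, discount at r = 0.1196.
D_1 = 7.0320
D_2 = 8.5403
D_3 = 10.3722
D_4 = 12.5970
Terminal value at t=4: TV = D_5/(r−g) = 13.1009/(0.1196−0.04) = 164.5845
P₀ = 7.0320/(1+0.1196)^1 + 8.5403/(1+0.1196)^2 + 10.3722/(1+0.1196)^3 + 12.5970/(1+0.1196)^4 + 164.5845/(1+0.1196)^4 = 133.2476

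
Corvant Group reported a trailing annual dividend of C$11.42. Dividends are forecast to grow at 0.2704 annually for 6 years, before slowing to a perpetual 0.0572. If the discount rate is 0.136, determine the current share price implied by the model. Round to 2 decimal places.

C$402.89

Two-stage DDM. Project D₁…D_6 at 0.2704, terminal growth 0.0572, discount at r = 0.136.
D_1 = 14.5080
D_2 = 18.4309
D_3 = 23.4146
D_4 = 29.7460
D_5 = 37.7893
D_6 = 48.0075
Terminal value at t=6: TV = D_7/(r−g) = 50.7535/(0.136−0.0572) = 644.0802
P₀ = 14.5080/(1+0.136)^1 + 18.4309/(1+0.136)^2 + 23.4146/(1+0.136)^3 + 29.7460/(1+0.136)^4 + 37.7893/(1+0.136)^5 + 48.0075/(1+0.136)^6 + 644.0802/(1+0.136)^6 = 402.8870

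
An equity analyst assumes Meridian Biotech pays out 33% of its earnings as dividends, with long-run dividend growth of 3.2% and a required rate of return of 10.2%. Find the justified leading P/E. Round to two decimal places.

Justified leading P/E = b/(r−g) = 0.33/(0.102−0.032) = 4.7143

4.71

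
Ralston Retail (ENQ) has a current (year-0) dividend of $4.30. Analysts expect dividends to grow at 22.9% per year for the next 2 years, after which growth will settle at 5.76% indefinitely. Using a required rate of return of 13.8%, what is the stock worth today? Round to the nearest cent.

Two-stage DDM. Project D₁…D_2 at 0.229, terminal growth 0.0576, discount at r = 0.138.
D_1 = 5.2847
D_2 = 6.4949
Terminal value at t=2: TV = D_3/(r−g) = 6.8690/(0.138−0.0576) = 85.4354
P₀ = 5.2847/(1+0.138)^1 + 6.4949/(1+0.138)^2 + 85.4354/(1+0.138)^2 = 75.6300

$75.63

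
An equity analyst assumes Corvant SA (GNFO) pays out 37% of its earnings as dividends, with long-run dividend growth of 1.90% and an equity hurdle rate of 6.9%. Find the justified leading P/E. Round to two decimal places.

Justified leading P/E = b/(r−g) = 0.37/(0.069−0.019) = 7.4000

7.40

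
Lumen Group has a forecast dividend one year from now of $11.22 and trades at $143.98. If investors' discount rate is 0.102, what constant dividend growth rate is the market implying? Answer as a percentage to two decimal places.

From P₀ = D₁/(r − g), the implied growth is g = r − D₁/P₀.
g = 0.102 − 11.22/143.98 = 0.102 − 0.07793 = 0.02407

2.41%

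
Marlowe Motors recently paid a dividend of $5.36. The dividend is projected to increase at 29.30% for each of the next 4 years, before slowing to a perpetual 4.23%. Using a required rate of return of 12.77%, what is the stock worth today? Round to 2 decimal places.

$143.60

Two-stage DDM. Project D₁…D_4 at 0.293, terminal growth 0.0423, discount at r = 0.1277.
D_1 = 6.9305
D_2 = 8.9611
D_3 = 11.5867
D_4 = 14.9816
Terminal value at t=4: TV = D_5/(r−g) = 15.6153/(0.1277−0.0423) = 182.8495
P₀ = 6.9305/(1+0.1277)^1 + 8.9611/(1+0.1277)^2 + 11.5867/(1+0.1277)^3 + 14.9816/(1+0.1277)^4 + 182.8495/(1+0.1277)^4 = 143.5980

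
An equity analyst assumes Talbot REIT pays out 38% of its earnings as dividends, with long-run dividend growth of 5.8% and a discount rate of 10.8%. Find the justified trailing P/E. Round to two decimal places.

8.04

Justified trailing P/E = b(1+g)/(r−g) = 0.38×(1+0.058)/(0.108−0.058) = 8.0408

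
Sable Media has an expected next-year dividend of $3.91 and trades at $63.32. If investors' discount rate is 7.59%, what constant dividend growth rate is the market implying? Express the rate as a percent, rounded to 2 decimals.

1.42%

From P₀ = D₁/(r − g), the implied growth is g = r − D₁/P₀.
g = 0.0759 − 3.91/63.32 = 0.0759 − 0.06175 = 0.01415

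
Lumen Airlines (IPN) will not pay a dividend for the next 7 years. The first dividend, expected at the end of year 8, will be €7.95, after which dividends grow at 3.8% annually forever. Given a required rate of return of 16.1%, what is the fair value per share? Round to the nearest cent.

€22.73

Deferred-dividend DDM. At t=7 the remaining stream is a growing perpetuity with first payment D_8 = 7.95.
V_7 = D_8/(r−g) = 7.95/(0.161−0.038) = 64.6341
P₀ = V_7/(1+r)^7 = 64.6341/(1+0.161)^7 = 22.7319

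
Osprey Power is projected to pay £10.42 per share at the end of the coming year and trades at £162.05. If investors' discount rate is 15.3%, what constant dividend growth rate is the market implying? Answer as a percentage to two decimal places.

From P₀ = D₁/(r − g), the implied growth is g = r − D₁/P₀.
g = 0.153 − 10.42/162.05 = 0.153 − 0.06430 = 0.08870

8.87%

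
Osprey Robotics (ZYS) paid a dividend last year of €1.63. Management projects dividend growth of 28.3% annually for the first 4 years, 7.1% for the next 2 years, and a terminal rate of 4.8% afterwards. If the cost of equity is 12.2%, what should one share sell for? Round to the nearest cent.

€50.38

Three-stage DDM. Project D₁…D_6; terminal Gordon value at t=6 with g = 0.048; discount at r = 0.122.
D_1 = 2.0913
D_2 = 2.6831
D_3 = 3.4424
D_4 = 4.4167
D_5 = 4.7302
D_6 = 5.0661
TV_6 = 5.3093/(0.122−0.048) = 71.7468
P₀ = Σ Dₜ/(1+r)ᵗ + TV_6/(1+r)^6 = 50.3810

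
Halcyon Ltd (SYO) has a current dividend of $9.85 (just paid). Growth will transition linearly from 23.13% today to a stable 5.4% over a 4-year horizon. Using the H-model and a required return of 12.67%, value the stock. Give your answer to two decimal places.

$190.85

H-model: P₀ = D₀[(1+g_L) + H(g_S−g_L)]/(r−g_L), with H = 4/2 = 2.
P₀ = 9.85 × [(1+0.054) + 2×(0.2313−0.054)] / (0.1267−0.054)
   = 9.85 × 1.4086 / 0.0727 = 190.8488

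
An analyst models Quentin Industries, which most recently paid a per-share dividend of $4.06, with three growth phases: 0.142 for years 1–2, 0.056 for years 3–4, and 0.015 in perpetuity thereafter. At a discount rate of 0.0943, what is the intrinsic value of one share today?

Three-stage DDM. Project D₁…D_4; terminal Gordon value at t=4 with g = 0.015; discount at r = 0.0943.
D_1 = 4.6365
D_2 = 5.2949
D_3 = 5.5914
D_4 = 5.9045
TV_4 = 5.9931/(0.0943−0.015) = 75.5751
P₀ = Σ Dₜ/(1+r)ᵗ + TV_4/(1+r)^4 = 69.7459

$69.75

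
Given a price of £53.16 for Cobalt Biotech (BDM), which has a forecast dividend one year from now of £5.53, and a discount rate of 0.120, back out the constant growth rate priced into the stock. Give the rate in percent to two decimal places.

1.60%

From P₀ = D₁/(r − g), the implied growth is g = r − D₁/P₀.
g = 0.12 − 5.53/53.16 = 0.12 − 0.10403 = 0.01597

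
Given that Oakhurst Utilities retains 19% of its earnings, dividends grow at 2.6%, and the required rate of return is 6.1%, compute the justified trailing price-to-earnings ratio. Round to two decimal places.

23.74

Payout ratio b = 1 − 0.19 = 0.81.
Justified trailing P/E = b(1+g)/(r−g) = 0.81×(1+0.026)/(0.061−0.026) = 23.7446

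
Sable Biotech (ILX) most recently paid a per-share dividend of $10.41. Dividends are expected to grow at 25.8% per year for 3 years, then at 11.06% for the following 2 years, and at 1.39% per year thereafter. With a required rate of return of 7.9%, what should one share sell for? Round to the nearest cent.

Three-stage DDM. Project D₁…D_5; terminal Gordon value at t=5 with g = 0.0139; discount at r = 0.079.
D_1 = 13.0958
D_2 = 16.4745
D_3 = 20.7249
D_4 = 23.0171
D_5 = 25.5628
TV_5 = 25.9181/(0.079−0.0139) = 398.1275
P₀ = Σ Dₜ/(1+r)ᵗ + TV_5/(1+r)^5 = 349.4615

$349.46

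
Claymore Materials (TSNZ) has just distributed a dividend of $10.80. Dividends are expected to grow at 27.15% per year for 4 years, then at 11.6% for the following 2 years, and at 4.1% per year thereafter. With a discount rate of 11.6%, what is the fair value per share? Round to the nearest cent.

$349.49

Three-stage DDM. Project D₁…D_6; terminal Gordon value at t=6 with g = 0.041; discount at r = 0.116.
D_1 = 13.7322
D_2 = 17.4605
D_3 = 22.2010
D_4 = 28.2286
D_5 = 31.5031
D_6 = 35.1575
TV_6 = 36.5989/(0.116−0.041) = 487.9857
P₀ = Σ Dₜ/(1+r)ᵗ + TV_6/(1+r)^6 = 349.4854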